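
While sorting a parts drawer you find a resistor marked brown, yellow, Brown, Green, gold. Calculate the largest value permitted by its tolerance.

14805000 Ω

Brown → 1 (first significant figure)
Yellow → 4 (second significant figure)
Brown → 1 (third significant figure)
Green → ×10^5 multiplier
Gold → ±5% tolerance
141 × 100000 = 14100000 Ω
Largest = 14100000 × (1 + 5/100) = 14805000 Ω.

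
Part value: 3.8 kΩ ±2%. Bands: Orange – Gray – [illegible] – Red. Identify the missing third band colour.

red

3800 Ω = 38 × 10^2.
The third band is the multiplier, 10^2, which is red.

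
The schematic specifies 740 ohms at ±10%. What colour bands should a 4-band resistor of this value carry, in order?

violet, yellow, brown, silver

740 Ω = 74 × 10^1.
7 → violet
4 → yellow
Multiplier 10^1 → brown.
±10% tolerance → silver.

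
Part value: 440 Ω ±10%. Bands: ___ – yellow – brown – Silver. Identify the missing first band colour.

440 Ω = 44 × 10^1.
The first band gives digit 4 of the significand, and 4 is yellow.

yellow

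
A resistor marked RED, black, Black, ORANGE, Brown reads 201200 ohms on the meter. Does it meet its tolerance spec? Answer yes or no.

yes

Red → 2 (first significant figure)
Black → 0 (second significant figure)
Black → 0 (third significant figure)
Orange → ×10^3 multiplier
Brown → ±1% tolerance
200 × 1000 = 200000 Ω
Allowed range: 198000 Ω to 202000 Ω.
201200 ohms lies inside that range.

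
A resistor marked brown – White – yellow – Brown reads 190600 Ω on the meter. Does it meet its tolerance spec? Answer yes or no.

Brown → 1 (first significant figure)
White → 9 (second significant figure)
Yellow → ×10^4 multiplier
Brown → ±1% tolerance
19 × 10000 = 190000 Ω
Allowed range: 188100 Ω to 191900 Ω.
190600 Ω lies inside that range.

yes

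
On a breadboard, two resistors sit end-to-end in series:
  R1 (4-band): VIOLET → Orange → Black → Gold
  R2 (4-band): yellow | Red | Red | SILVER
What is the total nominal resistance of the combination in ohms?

4273 Ω

R1: violet, orange → 73; black ×1 → 73 Ω.
R2: yellow, red → 42; red ×10^2 → 4200 Ω.
Series: 73 + 4200 = 4273 Ω.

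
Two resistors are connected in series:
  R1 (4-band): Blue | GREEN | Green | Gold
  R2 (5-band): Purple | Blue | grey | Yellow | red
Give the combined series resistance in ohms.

R1: blue, green → 65; green ×10^5 → 6500000 Ω.
R2: violet, blue, grey → 768; yellow ×10^4 → 7680000 Ω.
Series: 6500000 + 7680000 = 14180000 Ω.

14180000 Ω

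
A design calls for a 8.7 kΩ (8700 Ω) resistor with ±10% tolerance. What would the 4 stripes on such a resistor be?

8700 Ω = 87 × 10^2.
8 → grey
7 → violet
Multiplier 10^2 → red.
±10% tolerance → silver.

grey, violet, red, silver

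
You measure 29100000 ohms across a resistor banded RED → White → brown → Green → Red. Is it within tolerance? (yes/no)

Red → 2 (first significant figure)
White → 9 (second significant figure)
Brown → 1 (third significant figure)
Green → ×10^5 multiplier
Red → ±2% tolerance
291 × 100000 = 29100000 Ω
Allowed range: 28518000 Ω to 29682000 Ω.
29100000 ohms lies inside that range.

yes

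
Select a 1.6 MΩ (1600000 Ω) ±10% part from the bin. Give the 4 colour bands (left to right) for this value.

1600000 Ω = 16 × 10^5.
1 → brown
6 → blue
Multiplier 10^5 → green.
±10% tolerance → silver.

brown, blue, green, silver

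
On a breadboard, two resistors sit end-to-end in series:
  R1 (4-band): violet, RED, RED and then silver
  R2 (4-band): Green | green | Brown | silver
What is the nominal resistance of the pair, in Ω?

R1: violet, red → 72; red ×10^2 → 7200 Ω.
R2: green, green → 55; brown ×10 → 550 Ω.
Series: 7200 + 550 = 7750 Ω.

7750 Ω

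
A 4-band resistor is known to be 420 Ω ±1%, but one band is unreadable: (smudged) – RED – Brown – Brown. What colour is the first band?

yellow

420 Ω = 42 × 10^1.
The first band gives digit 4 of the significand, and 4 is yellow.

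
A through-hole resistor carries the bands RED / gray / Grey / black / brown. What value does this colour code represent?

288 Ω

Red → 2 (first significant figure)
Grey → 8 (second significant figure)
Grey → 8 (third significant figure)
Black → ×1 multiplier
288 × 1 = 288 Ω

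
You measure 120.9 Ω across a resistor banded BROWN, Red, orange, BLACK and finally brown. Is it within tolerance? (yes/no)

no

Brown → 1 (first significant figure)
Red → 2 (second significant figure)
Orange → 3 (third significant figure)
Black → ×1 multiplier
Brown → ±1% tolerance
123 × 1 = 123 Ω
Allowed range: 121.77 Ω to 124.23 Ω.
120.9 Ω lies outside that range.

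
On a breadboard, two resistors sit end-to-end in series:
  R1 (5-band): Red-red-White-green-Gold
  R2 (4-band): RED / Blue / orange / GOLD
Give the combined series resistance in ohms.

22926000 Ω

R1: red, red, white → 229; green ×10^5 → 22900000 Ω.
R2: red, blue → 26; orange ×10^3 → 26000 Ω.
Series: 22900000 + 26000 = 22926000 Ω.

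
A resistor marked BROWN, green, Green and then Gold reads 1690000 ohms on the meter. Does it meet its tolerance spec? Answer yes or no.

Brown → 1 (first significant figure)
Green → 5 (second significant figure)
Green → ×10^5 multiplier
Gold → ±5% tolerance
15 × 100000 = 1500000 Ω
Allowed range: 1425000 Ω to 1575000 Ω.
1690000 ohms lies outside that range.

no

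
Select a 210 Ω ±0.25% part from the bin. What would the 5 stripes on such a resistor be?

210 Ω = 210 × 10^0.
2 → red
1 → brown
0 → black
Multiplier 10^0 → black.
±0.25% tolerance → blue.

red, brown, black, black, blue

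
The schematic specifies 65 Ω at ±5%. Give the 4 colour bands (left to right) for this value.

blue, green, black, gold

65 Ω = 65 × 10^0.
6 → blue
5 → green
Multiplier 10^0 → black.
±5% tolerance → gold.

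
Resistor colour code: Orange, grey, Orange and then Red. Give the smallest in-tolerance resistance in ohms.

Orange → 3 (first significant figure)
Grey → 8 (second significant figure)
Orange → ×10^3 multiplier
Red → ±2% tolerance
38 × 1000 = 38000 Ω
Smallest = 38000 × (1 − 2/100) = 37240 Ω.

37240 Ω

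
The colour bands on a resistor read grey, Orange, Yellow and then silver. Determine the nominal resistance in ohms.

Grey → 8 (first significant figure)
Orange → 3 (second significant figure)
Yellow → ×10^4 multiplier
83 × 10000 = 830000 Ω

830000 Ω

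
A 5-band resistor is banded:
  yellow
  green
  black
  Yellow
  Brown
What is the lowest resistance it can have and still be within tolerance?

Yellow → 4 (first significant figure)
Green → 5 (second significant figure)
Black → 0 (third significant figure)
Yellow → ×10^4 multiplier
Brown → ±1% tolerance
450 × 10000 = 4500000 Ω
Lowest = 4500000 × (1 − 1/100) = 4455000 Ω.

4455000 Ω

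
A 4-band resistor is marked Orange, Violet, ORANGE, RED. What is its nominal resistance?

Orange → 3 (first significant figure)
Violet → 7 (second significant figure)
Orange → ×10^3 multiplier
37 × 1000 = 37000 Ω

37000 Ω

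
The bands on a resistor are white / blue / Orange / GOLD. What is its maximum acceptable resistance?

100800 Ω

White → 9 (first significant figure)
Blue → 6 (second significant figure)
Orange → ×10^3 multiplier
Gold → ±5% tolerance
96 × 1000 = 96000 Ω
Maximum = 96000 × (1 + 5/100) = 100800 Ω.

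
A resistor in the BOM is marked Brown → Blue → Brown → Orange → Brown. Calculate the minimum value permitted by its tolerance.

Brown → 1 (first significant figure)
Blue → 6 (second significant figure)
Brown → 1 (third significant figure)
Orange → ×10^3 multiplier
Brown → ±1% tolerance
161 × 1000 = 161000 Ω
Minimum = 161000 × (1 − 1/100) = 159390 Ω.

159390 Ω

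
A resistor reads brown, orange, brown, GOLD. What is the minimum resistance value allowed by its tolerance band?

Brown → 1 (first significant figure)
Orange → 3 (second significant figure)
Brown → ×10 multiplier
Gold → ±5% tolerance
13 × 10 = 130 Ω
Minimum = 130 × (1 − 5/100) = 123.5 Ω.

123.5 Ω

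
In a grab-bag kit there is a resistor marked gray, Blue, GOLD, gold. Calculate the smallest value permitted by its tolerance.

Grey → 8 (first significant figure)
Blue → 6 (second significant figure)
Gold → ×0.1 multiplier
Gold → ±5% tolerance
86 × 0.1 = 8.6 Ω
Smallest = 8.6 × (1 − 5/100) = 8.17 Ω.

8.17 Ω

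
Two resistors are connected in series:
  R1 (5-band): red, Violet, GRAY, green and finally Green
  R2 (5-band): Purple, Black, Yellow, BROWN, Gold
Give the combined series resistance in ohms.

27807040 Ω

R1: red, violet, grey → 278; green ×10^5 → 27800000 Ω.
R2: violet, black, yellow → 704; brown ×10 → 7040 Ω.
Series: 27800000 + 7040 = 27807040 Ω.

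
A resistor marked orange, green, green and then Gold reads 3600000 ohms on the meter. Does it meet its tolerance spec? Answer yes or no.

yes

Orange → 3 (first significant figure)
Green → 5 (second significant figure)
Green → ×10^5 multiplier
Gold → ±5% tolerance
35 × 100000 = 3500000 Ω
Allowed range: 3325000 Ω to 3675000 Ω.
3600000 ohms lies inside that range.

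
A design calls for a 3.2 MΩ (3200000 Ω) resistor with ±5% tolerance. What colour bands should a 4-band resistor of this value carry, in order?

3200000 Ω = 32 × 10^5.
3 → orange
2 → red
Multiplier 10^5 → green.
±5% tolerance → gold.

orange, red, green, gold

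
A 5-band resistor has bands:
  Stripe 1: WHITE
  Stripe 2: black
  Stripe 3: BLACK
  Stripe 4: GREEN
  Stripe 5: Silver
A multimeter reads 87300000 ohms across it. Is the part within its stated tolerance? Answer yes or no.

yes

White → 9 (first significant figure)
Black → 0 (second significant figure)
Black → 0 (third significant figure)
Green → ×10^5 multiplier
Silver → ±10% tolerance
900 × 100000 = 90000000 Ω
Allowed range: 81000000 Ω to 99000000 Ω.
87300000 ohms lies inside that range.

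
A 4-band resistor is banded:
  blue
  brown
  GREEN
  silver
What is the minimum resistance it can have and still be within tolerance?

Blue → 6 (first significant figure)
Brown → 1 (second significant figure)
Green → ×10^5 multiplier
Silver → ±10% tolerance
61 × 100000 = 6100000 Ω
Minimum = 6100000 × (1 − 10/100) = 5490000 Ω.

5490000 Ω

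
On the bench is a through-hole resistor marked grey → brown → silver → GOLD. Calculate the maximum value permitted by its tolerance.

0.8505 Ω

Grey → 8 (first significant figure)
Brown → 1 (second significant figure)
Silver → ×0.01 multiplier
Gold → ±5% tolerance
81 × 0.01 = 0.81 Ω
Maximum = 0.81 × (1 + 5/100) = 0.8505 Ω.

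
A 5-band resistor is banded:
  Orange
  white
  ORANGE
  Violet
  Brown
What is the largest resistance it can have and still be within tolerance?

3969300000 Ω

Orange → 3 (first significant figure)
White → 9 (second significant figure)
Orange → 3 (third significant figure)
Violet → ×10^7 multiplier
Brown → ±1% tolerance
393 × 10000000 = 3930000000 Ω
Largest = 3930000000 × (1 + 1/100) = 3969300000 Ω.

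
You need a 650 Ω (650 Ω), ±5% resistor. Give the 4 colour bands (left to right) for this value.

blue, green, brown, gold

650 Ω = 65 × 10^1.
6 → blue
5 → green
Multiplier 10^1 → brown.
±5% tolerance → gold.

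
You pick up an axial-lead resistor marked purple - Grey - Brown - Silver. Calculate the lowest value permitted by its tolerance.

Violet → 7 (first significant figure)
Grey → 8 (second significant figure)
Brown → ×10 multiplier
Silver → ±10% tolerance
78 × 10 = 780 Ω
Lowest = 780 × (1 − 10/100) = 702 Ω.

702 Ω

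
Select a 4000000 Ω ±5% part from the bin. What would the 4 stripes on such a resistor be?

4000000 Ω = 40 × 10^5.
4 → yellow
0 → black
Multiplier 10^5 → green.
±5% tolerance → gold.

yellow, black, green, gold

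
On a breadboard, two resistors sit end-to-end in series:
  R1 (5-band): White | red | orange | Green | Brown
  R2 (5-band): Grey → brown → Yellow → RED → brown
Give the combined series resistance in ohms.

92381400 Ω

R1: white, red, orange → 923; green ×10^5 → 92300000 Ω.
R2: grey, brown, yellow → 814; red ×10^2 → 81400 Ω.
Series: 92300000 + 81400 = 92381400 Ω.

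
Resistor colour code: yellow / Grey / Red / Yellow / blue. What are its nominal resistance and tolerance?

4820000 Ω ±0.25%

Yellow → 4 (first significant figure)
Grey → 8 (second significant figure)
Red → 2 (third significant figure)
Yellow → ×10^4 multiplier
Blue → ±0.25% tolerance
482 × 10000 = 4820000 Ω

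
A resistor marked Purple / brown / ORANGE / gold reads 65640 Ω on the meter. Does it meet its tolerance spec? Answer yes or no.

Violet → 7 (first significant figure)
Brown → 1 (second significant figure)
Orange → ×10^3 multiplier
Gold → ±5% tolerance
71 × 1000 = 71000 Ω
Allowed range: 67450 Ω to 74550 Ω.
65640 Ω lies outside that range.

no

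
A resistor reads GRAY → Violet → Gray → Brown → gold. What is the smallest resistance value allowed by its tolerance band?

Grey → 8 (first significant figure)
Violet → 7 (second significant figure)
Grey → 8 (third significant figure)
Brown → ×10 multiplier
Gold → ±5% tolerance
878 × 10 = 8780 Ω
Smallest = 8780 × (1 − 5/100) = 8341 Ω.

8341 Ω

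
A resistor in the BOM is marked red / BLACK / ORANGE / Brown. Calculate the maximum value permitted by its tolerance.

Red → 2 (first significant figure)
Black → 0 (second significant figure)
Orange → ×10^3 multiplier
Brown → ±1% tolerance
20 × 1000 = 20000 Ω
Maximum = 20000 × (1 + 1/100) = 20200 Ω.

20200 Ω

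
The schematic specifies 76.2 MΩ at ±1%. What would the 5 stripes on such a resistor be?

violet, blue, red, green, brown

76200000 Ω = 762 × 10^5.
7 → violet
6 → blue
2 → red
Multiplier 10^5 → green.
±1% tolerance → brown.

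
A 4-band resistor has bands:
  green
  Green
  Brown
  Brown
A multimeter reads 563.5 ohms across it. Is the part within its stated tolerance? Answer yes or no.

no

Green → 5 (first significant figure)
Green → 5 (second significant figure)
Brown → ×10 multiplier
Brown → ±1% tolerance
55 × 10 = 550 Ω
Allowed range: 544.5 Ω to 555.5 Ω.
563.5 ohms lies outside that range.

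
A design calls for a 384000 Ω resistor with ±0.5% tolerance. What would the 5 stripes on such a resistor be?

384000 Ω = 384 × 10^3.
3 → orange
8 → grey
4 → yellow
Multiplier 10^3 → orange.
±0.5% tolerance → green.

orange, grey, yellow, orange, green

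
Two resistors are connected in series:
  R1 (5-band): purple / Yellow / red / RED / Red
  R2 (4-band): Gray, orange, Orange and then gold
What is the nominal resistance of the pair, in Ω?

R1: violet, yellow, red → 742; red ×10^2 → 74200 Ω.
R2: grey, orange → 83; orange ×10^3 → 83000 Ω.
Series: 74200 + 83000 = 157200 Ω.

157200 Ω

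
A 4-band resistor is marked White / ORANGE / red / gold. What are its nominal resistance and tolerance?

White → 9 (first significant figure)
Orange → 3 (second significant figure)
Red → ×10^2 multiplier
Gold → ±5% tolerance
93 × 100 = 9300 Ω

9300 Ω ±5%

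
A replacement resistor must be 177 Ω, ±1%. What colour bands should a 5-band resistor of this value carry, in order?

brown, violet, violet, black, brown

177 Ω = 177 × 10^0.
1 → brown
7 → violet
7 → violet
Multiplier 10^0 → black.
±1% tolerance → brown.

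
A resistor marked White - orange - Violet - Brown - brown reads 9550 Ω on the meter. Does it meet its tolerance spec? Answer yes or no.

no

White → 9 (first significant figure)
Orange → 3 (second significant figure)
Violet → 7 (third significant figure)
Brown → ×10 multiplier
Brown → ±1% tolerance
937 × 10 = 9370 Ω
Allowed range: 9276.3 Ω to 9463.7 Ω.
9550 Ω lies outside that range.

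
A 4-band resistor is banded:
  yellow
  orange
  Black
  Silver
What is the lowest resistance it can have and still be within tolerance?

38.7 Ω

Yellow → 4 (first significant figure)
Orange → 3 (second significant figure)
Black → ×1 multiplier
Silver → ±10% tolerance
43 × 1 = 43 Ω
Lowest = 43 × (1 − 10/100) = 38.7 Ω.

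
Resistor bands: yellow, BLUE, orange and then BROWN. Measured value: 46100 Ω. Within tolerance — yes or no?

yes

Yellow → 4 (first significant figure)
Blue → 6 (second significant figure)
Orange → ×10^3 multiplier
Brown → ±1% tolerance
46 × 1000 = 46000 Ω
Allowed range: 45540 Ω to 46460 Ω.
46100 Ω lies inside that range.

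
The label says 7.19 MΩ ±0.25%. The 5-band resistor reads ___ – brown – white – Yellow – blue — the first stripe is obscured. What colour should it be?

violet

7190000 Ω = 719 × 10^4.
The first band gives digit 7 of the significand, and 7 is violet.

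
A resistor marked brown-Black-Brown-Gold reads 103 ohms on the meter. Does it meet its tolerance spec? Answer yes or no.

yes

Brown → 1 (first significant figure)
Black → 0 (second significant figure)
Brown → ×10 multiplier
Gold → ±5% tolerance
10 × 10 = 100 Ω
Allowed range: 95 Ω to 105 Ω.
103 ohms lies inside that range.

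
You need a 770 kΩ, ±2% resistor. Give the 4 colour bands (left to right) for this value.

violet, violet, yellow, red

770000 Ω = 77 × 10^4.
7 → violet
7 → violet
Multiplier 10^4 → yellow.
±2% tolerance → red.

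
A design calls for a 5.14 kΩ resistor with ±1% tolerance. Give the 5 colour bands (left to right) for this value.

5140 Ω = 514 × 10^1.
5 → green
1 → brown
4 → yellow
Multiplier 10^1 → brown.
±1% tolerance → brown.

green, brown, yellow, brown, brown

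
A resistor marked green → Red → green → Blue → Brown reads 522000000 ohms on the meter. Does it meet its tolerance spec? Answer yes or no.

Green → 5 (first significant figure)
Red → 2 (second significant figure)
Green → 5 (third significant figure)
Blue → ×10^6 multiplier
Brown → ±1% tolerance
525 × 1000000 = 525000000 Ω
Allowed range: 519750000 Ω to 530250000 Ω.
522000000 ohms lies inside that range.

yes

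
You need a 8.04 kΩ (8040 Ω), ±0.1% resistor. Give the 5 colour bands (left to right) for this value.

grey, black, yellow, brown, violet

8040 Ω = 804 × 10^1.
8 → grey
0 → black
4 → yellow
Multiplier 10^1 → brown.
±0.1% tolerance → violet.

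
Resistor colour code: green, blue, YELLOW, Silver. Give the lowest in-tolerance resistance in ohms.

504000 Ω

Green → 5 (first significant figure)
Blue → 6 (second significant figure)
Yellow → ×10^4 multiplier
Silver → ±10% tolerance
56 × 10000 = 560000 Ω
Lowest = 560000 × (1 − 10/100) = 504000 Ω.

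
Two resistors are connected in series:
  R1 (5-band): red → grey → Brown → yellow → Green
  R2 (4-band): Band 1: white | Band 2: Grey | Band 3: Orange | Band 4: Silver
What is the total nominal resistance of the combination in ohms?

R1: red, grey, brown → 281; yellow ×10^4 → 2810000 Ω.
R2: white, grey → 98; orange ×10^3 → 98000 Ω.
Series: 2810000 + 98000 = 2908000 Ω.

2908000 Ω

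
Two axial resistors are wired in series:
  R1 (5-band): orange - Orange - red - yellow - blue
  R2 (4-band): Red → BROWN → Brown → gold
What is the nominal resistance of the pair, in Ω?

3320210 Ω

R1: orange, orange, red → 332; yellow ×10^4 → 3320000 Ω.
R2: red, brown → 21; brown ×10 → 210 Ω.
Series: 3320000 + 210 = 3320210 Ω.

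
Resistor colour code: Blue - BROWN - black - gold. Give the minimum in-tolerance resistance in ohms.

Blue → 6 (first significant figure)
Brown → 1 (second significant figure)
Black → ×1 multiplier
Gold → ±5% tolerance
61 × 1 = 61 Ω
Minimum = 61 × (1 − 5/100) = 57.95 Ω.

57.95 Ω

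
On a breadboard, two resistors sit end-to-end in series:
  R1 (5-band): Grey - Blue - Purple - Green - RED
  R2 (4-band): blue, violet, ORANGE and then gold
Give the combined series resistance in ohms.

86767000 Ω

R1: grey, blue, violet → 867; green ×10^5 → 86700000 Ω.
R2: blue, violet → 67; orange ×10^3 → 67000 Ω.
Series: 86700000 + 67000 = 86767000 Ω.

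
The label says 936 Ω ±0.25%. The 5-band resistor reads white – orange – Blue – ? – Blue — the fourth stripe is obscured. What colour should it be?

black

936 Ω = 936 × 10^0.
The fourth band is the multiplier, 10^0, which is black.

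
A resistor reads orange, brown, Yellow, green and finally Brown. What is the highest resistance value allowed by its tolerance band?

Orange → 3 (first significant figure)
Brown → 1 (second significant figure)
Yellow → 4 (third significant figure)
Green → ×10^5 multiplier
Brown → ±1% tolerance
314 × 100000 = 31400000 Ω
Highest = 31400000 × (1 + 1/100) = 31714000 Ω.

31714000 Ω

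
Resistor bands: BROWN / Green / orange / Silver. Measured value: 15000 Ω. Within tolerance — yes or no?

Brown → 1 (first significant figure)
Green → 5 (second significant figure)
Orange → ×10^3 multiplier
Silver → ±10% tolerance
15 × 1000 = 15000 Ω
Allowed range: 13500 Ω to 16500 Ω.
15000 Ω lies inside that range.

yes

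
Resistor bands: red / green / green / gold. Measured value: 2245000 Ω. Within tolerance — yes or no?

no

Red → 2 (first significant figure)
Green → 5 (second significant figure)
Green → ×10^5 multiplier
Gold → ±5% tolerance
25 × 100000 = 2500000 Ω
Allowed range: 2375000 Ω to 2625000 Ω.
2245000 Ω lies outside that range.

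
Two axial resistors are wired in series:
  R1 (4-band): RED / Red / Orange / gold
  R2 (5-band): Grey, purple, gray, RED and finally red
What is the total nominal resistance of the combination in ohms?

R1: red, red → 22; orange ×10^3 → 22000 Ω.
R2: grey, violet, grey → 878; red ×10^2 → 87800 Ω.
Series: 22000 + 87800 = 109800 Ω.

109800 Ω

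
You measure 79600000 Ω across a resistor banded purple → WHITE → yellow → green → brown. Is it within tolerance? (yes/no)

Violet → 7 (first significant figure)
White → 9 (second significant figure)
Yellow → 4 (third significant figure)
Green → ×10^5 multiplier
Brown → ±1% tolerance
794 × 100000 = 79400000 Ω
Allowed range: 78606000 Ω to 80194000 Ω.
79600000 Ω lies inside that range.

yes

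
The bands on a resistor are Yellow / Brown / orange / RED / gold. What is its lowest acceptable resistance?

39235 Ω

Yellow → 4 (first significant figure)
Brown → 1 (second significant figure)
Orange → 3 (third significant figure)
Red → ×10^2 multiplier
Gold → ±5% tolerance
413 × 100 = 41300 Ω
Lowest = 41300 × (1 − 5/100) = 39235 Ω.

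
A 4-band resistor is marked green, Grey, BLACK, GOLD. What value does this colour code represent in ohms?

Green → 5 (first significant figure)
Grey → 8 (second significant figure)
Black → ×1 multiplier
58 × 1 = 58 Ω

58 Ω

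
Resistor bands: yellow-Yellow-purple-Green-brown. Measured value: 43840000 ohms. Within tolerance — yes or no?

no

Yellow → 4 (first significant figure)
Yellow → 4 (second significant figure)
Violet → 7 (third significant figure)
Green → ×10^5 multiplier
Brown → ±1% tolerance
447 × 100000 = 44700000 Ω
Allowed range: 44253000 Ω to 45147000 Ω.
43840000 ohms lies outside that range.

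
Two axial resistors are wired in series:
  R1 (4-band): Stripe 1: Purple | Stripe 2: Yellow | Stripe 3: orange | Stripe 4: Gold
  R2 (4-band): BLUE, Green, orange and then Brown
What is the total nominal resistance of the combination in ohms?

R1: violet, yellow → 74; orange ×10^3 → 74000 Ω.
R2: blue, green → 65; orange ×10^3 → 65000 Ω.
Series: 74000 + 65000 = 139000 Ω.

139000 Ω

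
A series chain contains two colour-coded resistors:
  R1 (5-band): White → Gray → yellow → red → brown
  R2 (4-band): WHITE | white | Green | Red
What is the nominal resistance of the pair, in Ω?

9998400 Ω

R1: white, grey, yellow → 984; red ×10^2 → 98400 Ω.
R2: white, white → 99; green ×10^5 → 9900000 Ω.
Series: 98400 + 9900000 = 9998400 Ω.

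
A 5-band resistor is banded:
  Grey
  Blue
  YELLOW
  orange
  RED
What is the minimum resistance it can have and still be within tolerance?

Grey → 8 (first significant figure)
Blue → 6 (second significant figure)
Yellow → 4 (third significant figure)
Orange → ×10^3 multiplier
Red → ±2% tolerance
864 × 1000 = 864000 Ω
Minimum = 864000 × (1 − 2/100) = 846720 Ω.

846720 Ω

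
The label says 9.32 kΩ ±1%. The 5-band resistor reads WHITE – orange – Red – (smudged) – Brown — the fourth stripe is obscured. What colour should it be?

9320 Ω = 932 × 10^1.
The fourth band is the multiplier, 10^1, which is brown.

brown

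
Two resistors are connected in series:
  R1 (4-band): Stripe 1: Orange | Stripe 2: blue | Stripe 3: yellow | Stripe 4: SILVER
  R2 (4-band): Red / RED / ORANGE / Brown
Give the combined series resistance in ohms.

R1: orange, blue → 36; yellow ×10^4 → 360000 Ω.
R2: red, red → 22; orange ×10^3 → 22000 Ω.
Series: 360000 + 22000 = 382000 Ω.

382000 Ω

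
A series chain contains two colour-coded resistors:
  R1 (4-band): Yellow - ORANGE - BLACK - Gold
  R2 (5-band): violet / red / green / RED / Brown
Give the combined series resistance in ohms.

R1: yellow, orange → 43; black ×1 → 43 Ω.
R2: violet, red, green → 725; red ×10^2 → 72500 Ω.
Series: 43 + 72500 = 72543 Ω.

72543 Ω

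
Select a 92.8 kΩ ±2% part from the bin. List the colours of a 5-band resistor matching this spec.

white, red, grey, red, red

92800 Ω = 928 × 10^2.
9 → white
2 → red
8 → grey
Multiplier 10^2 → red.
±2% tolerance → red.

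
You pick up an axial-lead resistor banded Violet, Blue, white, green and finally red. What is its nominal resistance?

76900000 Ω

Violet → 7 (first significant figure)
Blue → 6 (second significant figure)
White → 9 (third significant figure)
Green → ×10^5 multiplier
769 × 100000 = 76900000 Ω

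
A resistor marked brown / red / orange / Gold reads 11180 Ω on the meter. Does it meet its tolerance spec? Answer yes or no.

no

Brown → 1 (first significant figure)
Red → 2 (second significant figure)
Orange → ×10^3 multiplier
Gold → ±5% tolerance
12 × 1000 = 12000 Ω
Allowed range: 11400 Ω to 12600 Ω.
11180 Ω lies outside that range.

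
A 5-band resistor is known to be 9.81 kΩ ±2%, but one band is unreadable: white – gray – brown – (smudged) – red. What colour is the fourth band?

brown

9810 Ω = 981 × 10^1.
The fourth band is the multiplier, 10^1, which is brown.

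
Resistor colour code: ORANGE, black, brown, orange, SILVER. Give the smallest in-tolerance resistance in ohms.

Orange → 3 (first significant figure)
Black → 0 (second significant figure)
Brown → 1 (third significant figure)
Orange → ×10^3 multiplier
Silver → ±10% tolerance
301 × 1000 = 301000 Ω
Smallest = 301000 × (1 − 10/100) = 270900 Ω.

270900 Ω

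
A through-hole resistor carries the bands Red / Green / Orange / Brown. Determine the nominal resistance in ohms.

Red → 2 (first significant figure)
Green → 5 (second significant figure)
Orange → ×10^3 multiplier
25 × 1000 = 25000 Ω

25000 Ω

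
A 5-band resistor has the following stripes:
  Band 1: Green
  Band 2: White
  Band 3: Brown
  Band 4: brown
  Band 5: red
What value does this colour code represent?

Green → 5 (first significant figure)
White → 9 (second significant figure)
Brown → 1 (third significant figure)
Brown → ×10 multiplier
591 × 10 = 5910 Ω

5910 Ω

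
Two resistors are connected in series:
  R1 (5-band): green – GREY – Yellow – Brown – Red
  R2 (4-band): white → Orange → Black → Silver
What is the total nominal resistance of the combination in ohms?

R1: green, grey, yellow → 584; brown ×10 → 5840 Ω.
R2: white, orange → 93; black ×1 → 93 Ω.
Series: 5840 + 93 = 5933 Ω.

5933 Ω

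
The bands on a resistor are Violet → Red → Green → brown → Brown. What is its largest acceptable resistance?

Violet → 7 (first significant figure)
Red → 2 (second significant figure)
Green → 5 (third significant figure)
Brown → ×10 multiplier
Brown → ±1% tolerance
725 × 10 = 7250 Ω
Largest = 7250 × (1 + 1/100) = 7322.5 Ω.

7322.5 Ω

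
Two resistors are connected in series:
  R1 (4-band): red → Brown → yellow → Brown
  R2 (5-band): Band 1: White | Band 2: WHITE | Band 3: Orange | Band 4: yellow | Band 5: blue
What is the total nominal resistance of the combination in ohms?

R1: red, brown → 21; yellow ×10^4 → 210000 Ω.
R2: white, white, orange → 993; yellow ×10^4 → 9930000 Ω.
Series: 210000 + 9930000 = 10140000 Ω.

10140000 Ω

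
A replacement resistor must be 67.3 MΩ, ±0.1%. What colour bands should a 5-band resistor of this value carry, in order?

67300000 Ω = 673 × 10^5.
6 → blue
7 → violet
3 → orange
Multiplier 10^5 → green.
±0.1% tolerance → violet.

blue, violet, orange, green, violet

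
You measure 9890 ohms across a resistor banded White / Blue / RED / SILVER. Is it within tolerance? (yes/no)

yes

White → 9 (first significant figure)
Blue → 6 (second significant figure)
Red → ×10^2 multiplier
Silver → ±10% tolerance
96 × 100 = 9600 Ω
Allowed range: 8640 Ω to 10560 Ω.
9890 ohms lies inside that range.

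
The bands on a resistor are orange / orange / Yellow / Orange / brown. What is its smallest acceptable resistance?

330660 Ω

Orange → 3 (first significant figure)
Orange → 3 (second significant figure)
Yellow → 4 (third significant figure)
Orange → ×10^3 multiplier
Brown → ±1% tolerance
334 × 1000 = 334000 Ω
Smallest = 334000 × (1 − 1/100) = 330660 Ω.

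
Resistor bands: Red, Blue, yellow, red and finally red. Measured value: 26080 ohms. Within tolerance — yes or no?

yes

Red → 2 (first significant figure)
Blue → 6 (second significant figure)
Yellow → 4 (third significant figure)
Red → ×10^2 multiplier
Red → ±2% tolerance
264 × 100 = 26400 Ω
Allowed range: 25872 Ω to 26928 Ω.
26080 ohms lies inside that range.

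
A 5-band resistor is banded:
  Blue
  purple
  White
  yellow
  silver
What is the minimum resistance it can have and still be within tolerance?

Blue → 6 (first significant figure)
Violet → 7 (second significant figure)
White → 9 (third significant figure)
Yellow → ×10^4 multiplier
Silver → ±10% tolerance
679 × 10000 = 6790000 Ω
Minimum = 6790000 × (1 − 10/100) = 6111000 Ω.

6111000 Ω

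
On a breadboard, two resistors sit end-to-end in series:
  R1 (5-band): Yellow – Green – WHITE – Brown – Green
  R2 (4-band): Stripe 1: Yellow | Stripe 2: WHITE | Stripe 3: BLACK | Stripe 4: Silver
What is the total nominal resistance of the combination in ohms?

4639 Ω

R1: yellow, green, white → 459; brown ×10 → 4590 Ω.
R2: yellow, white → 49; black ×1 → 49 Ω.
Series: 4590 + 49 = 4639 Ω.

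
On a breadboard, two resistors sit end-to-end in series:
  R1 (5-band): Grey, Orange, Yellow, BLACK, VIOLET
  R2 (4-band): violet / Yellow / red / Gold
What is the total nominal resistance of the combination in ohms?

8234 Ω

R1: grey, orange, yellow → 834; black ×1 → 834 Ω.
R2: violet, yellow → 74; red ×10^2 → 7400 Ω.
Series: 834 + 7400 = 8234 Ω.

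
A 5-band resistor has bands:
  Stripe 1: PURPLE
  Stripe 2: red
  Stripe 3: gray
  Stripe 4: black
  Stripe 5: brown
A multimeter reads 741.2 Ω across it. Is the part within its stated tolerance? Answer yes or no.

Violet → 7 (first significant figure)
Red → 2 (second significant figure)
Grey → 8 (third significant figure)
Black → ×1 multiplier
Brown → ±1% tolerance
728 × 1 = 728 Ω
Allowed range: 720.72 Ω to 735.28 Ω.
741.2 Ω lies outside that range.

no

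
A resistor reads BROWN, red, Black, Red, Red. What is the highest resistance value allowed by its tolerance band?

12240 Ω

Brown → 1 (first significant figure)
Red → 2 (second significant figure)
Black → 0 (third significant figure)
Red → ×10^2 multiplier
Red → ±2% tolerance
120 × 100 = 12000 Ω
Highest = 12000 × (1 + 2/100) = 12240 Ω.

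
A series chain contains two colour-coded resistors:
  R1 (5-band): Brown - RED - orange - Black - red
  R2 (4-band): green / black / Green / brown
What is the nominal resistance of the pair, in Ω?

R1: brown, red, orange → 123; black ×1 → 123 Ω.
R2: green, black → 50; green ×10^5 → 5000000 Ω.
Series: 123 + 5000000 = 5000123 Ω.

5000123 Ω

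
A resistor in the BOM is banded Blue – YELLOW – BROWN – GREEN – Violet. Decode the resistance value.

Blue → 6 (first significant figure)
Yellow → 4 (second significant figure)
Brown → 1 (third significant figure)
Green → ×10^5 multiplier
641 × 100000 = 64100000 Ω

64100000 Ω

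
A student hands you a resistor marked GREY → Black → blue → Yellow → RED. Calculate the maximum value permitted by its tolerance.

8221200 Ω

Grey → 8 (first significant figure)
Black → 0 (second significant figure)
Blue → 6 (third significant figure)
Yellow → ×10^4 multiplier
Red → ±2% tolerance
806 × 10000 = 8060000 Ω
Maximum = 8060000 × (1 + 2/100) = 8221200 Ω.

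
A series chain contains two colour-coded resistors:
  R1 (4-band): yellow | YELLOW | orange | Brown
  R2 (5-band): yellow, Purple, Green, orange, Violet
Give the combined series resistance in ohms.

519000 Ω

R1: yellow, yellow → 44; orange ×10^3 → 44000 Ω.
R2: yellow, violet, green → 475; orange ×10^3 → 475000 Ω.
Series: 44000 + 475000 = 519000 Ω.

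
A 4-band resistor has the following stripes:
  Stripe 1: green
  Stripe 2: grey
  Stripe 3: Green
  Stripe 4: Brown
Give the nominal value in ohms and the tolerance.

5800000 Ω ±1%

Green → 5 (first significant figure)
Grey → 8 (second significant figure)
Green → ×10^5 multiplier
Brown → ±1% tolerance
58 × 100000 = 5800000 Ω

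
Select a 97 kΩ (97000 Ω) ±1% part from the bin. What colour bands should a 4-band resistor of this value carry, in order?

white, violet, orange, brown

97000 Ω = 97 × 10^3.
9 → white
7 → violet
Multiplier 10^3 → orange.
±1% tolerance → brown.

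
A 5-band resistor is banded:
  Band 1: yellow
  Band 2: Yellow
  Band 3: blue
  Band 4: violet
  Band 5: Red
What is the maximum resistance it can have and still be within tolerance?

4549200000 Ω

Yellow → 4 (first significant figure)
Yellow → 4 (second significant figure)
Blue → 6 (third significant figure)
Violet → ×10^7 multiplier
Red → ±2% tolerance
446 × 10000000 = 4460000000 Ω
Maximum = 4460000000 × (1 + 2/100) = 4549200000 Ω.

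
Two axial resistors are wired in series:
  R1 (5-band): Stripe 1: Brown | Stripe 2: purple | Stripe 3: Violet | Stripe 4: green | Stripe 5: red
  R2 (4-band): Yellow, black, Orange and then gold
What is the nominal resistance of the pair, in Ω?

17740000 Ω

R1: brown, violet, violet → 177; green ×10^5 → 17700000 Ω.
R2: yellow, black → 40; orange ×10^3 → 40000 Ω.
Series: 17700000 + 40000 = 17740000 Ω.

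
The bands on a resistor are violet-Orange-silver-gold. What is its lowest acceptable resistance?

Violet → 7 (first significant figure)
Orange → 3 (second significant figure)
Silver → ×0.01 multiplier
Gold → ±5% tolerance
73 × 0.01 = 0.73 Ω
Lowest = 0.73 × (1 − 5/100) = 0.6935 Ω.

0.6935 Ω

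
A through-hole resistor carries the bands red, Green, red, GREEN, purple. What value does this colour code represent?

25200000 Ω

Red → 2 (first significant figure)
Green → 5 (second significant figure)
Red → 2 (third significant figure)
Green → ×10^5 multiplier
252 × 100000 = 25200000 Ω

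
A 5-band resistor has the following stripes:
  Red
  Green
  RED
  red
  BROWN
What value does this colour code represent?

25200 Ω

Red → 2 (first significant figure)
Green → 5 (second significant figure)
Red → 2 (third significant figure)
Red → ×10^2 multiplier
252 × 100 = 25200 Ω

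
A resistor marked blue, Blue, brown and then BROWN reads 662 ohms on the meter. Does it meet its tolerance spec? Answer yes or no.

yes

Blue → 6 (first significant figure)
Blue → 6 (second significant figure)
Brown → ×10 multiplier
Brown → ±1% tolerance
66 × 10 = 660 Ω
Allowed range: 653.4 Ω to 666.6 Ω.
662 ohms lies inside that range.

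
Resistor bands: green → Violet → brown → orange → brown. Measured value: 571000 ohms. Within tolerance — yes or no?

Green → 5 (first significant figure)
Violet → 7 (second significant figure)
Brown → 1 (third significant figure)
Orange → ×10^3 multiplier
Brown → ±1% tolerance
571 × 1000 = 571000 Ω
Allowed range: 565290 Ω to 576710 Ω.
571000 ohms lies inside that range.

yes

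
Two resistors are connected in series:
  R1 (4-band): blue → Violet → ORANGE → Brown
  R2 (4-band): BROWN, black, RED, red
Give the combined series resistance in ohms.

R1: blue, violet → 67; orange ×10^3 → 67000 Ω.
R2: brown, black → 10; red ×10^2 → 1000 Ω.
Series: 67000 + 1000 = 68000 Ω.

68000 Ω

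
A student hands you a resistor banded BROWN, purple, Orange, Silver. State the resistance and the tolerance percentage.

17000 Ω ±10%

Brown → 1 (first significant figure)
Violet → 7 (second significant figure)
Orange → ×10^3 multiplier
Silver → ±10% tolerance
17 × 1000 = 17000 Ω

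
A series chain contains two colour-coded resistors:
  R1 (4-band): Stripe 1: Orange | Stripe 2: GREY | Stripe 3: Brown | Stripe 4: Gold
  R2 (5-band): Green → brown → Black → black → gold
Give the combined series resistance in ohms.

R1: orange, grey → 38; brown ×10 → 380 Ω.
R2: green, brown, black → 510; black ×1 → 510 Ω.
Series: 380 + 510 = 890 Ω.

890 Ω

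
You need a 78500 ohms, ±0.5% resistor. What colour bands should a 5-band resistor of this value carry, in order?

78500 Ω = 785 × 10^2.
7 → violet
8 → grey
5 → green
Multiplier 10^2 → red.
±0.5% tolerance → green.

violet, grey, green, red, green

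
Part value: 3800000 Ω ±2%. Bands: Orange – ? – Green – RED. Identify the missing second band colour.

3800000 Ω = 38 × 10^5.
The second band gives digit 8 of the significand, and 8 is grey.

grey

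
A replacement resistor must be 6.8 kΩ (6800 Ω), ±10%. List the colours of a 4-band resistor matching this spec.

6800 Ω = 68 × 10^2.
6 → blue
8 → grey
Multiplier 10^2 → red.
±10% tolerance → silver.

blue, grey, red, silver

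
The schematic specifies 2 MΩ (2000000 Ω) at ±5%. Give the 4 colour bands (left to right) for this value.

2000000 Ω = 20 × 10^5.
2 → red
0 → black
Multiplier 10^5 → green.
±5% tolerance → gold.

red, black, green, gold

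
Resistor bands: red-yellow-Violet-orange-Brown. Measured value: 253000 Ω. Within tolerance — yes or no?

Red → 2 (first significant figure)
Yellow → 4 (second significant figure)
Violet → 7 (third significant figure)
Orange → ×10^3 multiplier
Brown → ±1% tolerance
247 × 1000 = 247000 Ω
Allowed range: 244530 Ω to 249470 Ω.
253000 Ω lies outside that range.

no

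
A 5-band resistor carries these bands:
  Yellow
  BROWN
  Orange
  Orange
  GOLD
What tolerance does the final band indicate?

±5%

The last band, gold, is the tolerance band.
Gold corresponds to ±5%.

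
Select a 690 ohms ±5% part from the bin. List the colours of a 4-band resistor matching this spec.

690 Ω = 69 × 10^1.
6 → blue
9 → white
Multiplier 10^1 → brown.
±5% tolerance → gold.

blue, white, brown, gold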